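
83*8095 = 671885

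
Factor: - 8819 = -8819^1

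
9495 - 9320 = 175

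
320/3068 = 80/767  =  0.10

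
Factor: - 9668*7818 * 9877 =-2^3*3^1 * 7^1*17^1*83^1*1303^1*2417^1 = - 746547355848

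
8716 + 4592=13308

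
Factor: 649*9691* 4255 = 5^1*11^2 * 23^1*37^1*59^1*881^1 =26761648045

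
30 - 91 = -61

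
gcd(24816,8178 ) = 282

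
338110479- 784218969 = -446108490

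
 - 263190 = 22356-285546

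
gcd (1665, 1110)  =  555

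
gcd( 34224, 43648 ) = 496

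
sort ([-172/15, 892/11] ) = [ - 172/15,892/11] 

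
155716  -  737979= -582263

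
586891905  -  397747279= 189144626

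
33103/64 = 33103/64 = 517.23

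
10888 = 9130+1758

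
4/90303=4/90303 =0.00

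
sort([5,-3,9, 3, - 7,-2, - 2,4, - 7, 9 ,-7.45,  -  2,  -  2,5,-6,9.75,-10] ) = [ - 10, - 7.45, - 7, - 7, - 6, -3, - 2, - 2,-2, - 2, 3, 4, 5, 5, 9, 9,9.75]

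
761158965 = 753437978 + 7720987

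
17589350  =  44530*395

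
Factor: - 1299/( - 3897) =1/3 = 3^(  -  1)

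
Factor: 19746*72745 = 1436422770 = 2^1 * 3^2 * 5^1*1097^1*14549^1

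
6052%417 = 214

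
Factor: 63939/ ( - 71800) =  - 2^( - 3) * 3^1*5^(-2 )*359^(-1) * 21313^1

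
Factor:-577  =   - 577^1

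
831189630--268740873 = 1099930503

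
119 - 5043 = -4924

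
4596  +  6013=10609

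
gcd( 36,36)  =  36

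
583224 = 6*97204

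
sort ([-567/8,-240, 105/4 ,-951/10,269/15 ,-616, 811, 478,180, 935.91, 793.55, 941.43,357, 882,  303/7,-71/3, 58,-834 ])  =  [ - 834, - 616, - 240,-951/10,-567/8,-71/3, 269/15, 105/4, 303/7 , 58, 180,357,  478, 793.55, 811,882, 935.91, 941.43 ]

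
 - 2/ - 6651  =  2/6651 = 0.00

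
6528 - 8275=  - 1747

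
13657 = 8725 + 4932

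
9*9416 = 84744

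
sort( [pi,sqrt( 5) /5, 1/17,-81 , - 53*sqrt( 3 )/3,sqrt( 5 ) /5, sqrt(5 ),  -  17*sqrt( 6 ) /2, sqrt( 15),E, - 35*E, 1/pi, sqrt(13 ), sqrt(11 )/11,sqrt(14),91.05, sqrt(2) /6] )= [-35*E, - 81, - 53*sqrt(3)/3, - 17*sqrt(6)/2, 1/17, sqrt( 2 )/6, sqrt(11)/11, 1/pi,sqrt (5 ) /5  ,  sqrt( 5 )/5,sqrt( 5), E,pi, sqrt(13), sqrt(14),  sqrt( 15 ),  91.05]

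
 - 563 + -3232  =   - 3795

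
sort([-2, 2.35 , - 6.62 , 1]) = [ - 6.62, - 2,1,2.35] 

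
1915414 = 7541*254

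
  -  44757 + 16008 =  - 28749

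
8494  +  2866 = 11360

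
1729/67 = 1729/67 = 25.81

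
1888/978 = 944/489=1.93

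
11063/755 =11063/755 = 14.65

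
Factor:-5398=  - 2^1*2699^1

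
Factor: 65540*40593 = 2^2*3^1*5^1 * 7^1 * 29^1 * 113^1*1933^1 = 2660465220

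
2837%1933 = 904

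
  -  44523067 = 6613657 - 51136724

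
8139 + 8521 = 16660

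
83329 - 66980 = 16349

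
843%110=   73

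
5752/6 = 958 + 2/3 = 958.67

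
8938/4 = 4469/2 = 2234.50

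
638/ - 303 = -3 + 271/303 = -2.11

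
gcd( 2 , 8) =2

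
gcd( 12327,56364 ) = 21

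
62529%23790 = 14949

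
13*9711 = 126243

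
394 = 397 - 3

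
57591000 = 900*63990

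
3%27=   3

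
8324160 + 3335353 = 11659513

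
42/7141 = 42/7141 = 0.01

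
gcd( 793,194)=1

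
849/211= 849/211 = 4.02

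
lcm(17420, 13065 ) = 52260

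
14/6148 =7/3074=0.00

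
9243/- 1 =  - 9243/1 = - 9243.00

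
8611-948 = 7663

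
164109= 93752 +70357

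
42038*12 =504456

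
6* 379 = 2274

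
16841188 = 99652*169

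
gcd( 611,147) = 1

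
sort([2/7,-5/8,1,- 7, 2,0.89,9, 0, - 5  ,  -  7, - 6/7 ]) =[ - 7, - 7, - 5,  -  6/7, - 5/8,0,2/7,0.89,1, 2,9] 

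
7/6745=7/6745 = 0.00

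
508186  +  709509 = 1217695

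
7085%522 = 299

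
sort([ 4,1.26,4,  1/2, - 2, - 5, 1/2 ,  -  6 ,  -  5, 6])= [ - 6, - 5, - 5, - 2,1/2, 1/2,  1.26 , 4, 4, 6]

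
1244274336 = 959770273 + 284504063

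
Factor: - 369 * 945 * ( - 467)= 3^5*5^1 * 7^1  *41^1*467^1 = 162845235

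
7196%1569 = 920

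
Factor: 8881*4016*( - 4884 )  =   - 174193212864 = - 2^6*3^1 * 11^1* 37^1 * 83^1*107^1*251^1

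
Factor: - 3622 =- 2^1*1811^1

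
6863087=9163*749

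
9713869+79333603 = 89047472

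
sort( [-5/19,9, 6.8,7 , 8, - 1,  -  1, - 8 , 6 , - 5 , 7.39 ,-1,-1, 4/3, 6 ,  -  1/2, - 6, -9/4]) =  [  -  8, - 6,  -  5,  -  9/4, - 1 ,  -  1 ,- 1,  -  1,  -  1/2,  -  5/19,4/3 , 6,6,6.8,7 , 7.39,8,9]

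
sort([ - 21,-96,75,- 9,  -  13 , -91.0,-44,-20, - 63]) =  [-96,  -  91.0, - 63, - 44, -21, - 20, - 13,- 9, 75]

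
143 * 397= 56771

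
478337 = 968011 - 489674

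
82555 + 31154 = 113709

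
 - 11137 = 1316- 12453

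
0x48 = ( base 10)72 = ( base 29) 2E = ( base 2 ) 1001000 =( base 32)28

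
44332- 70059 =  -25727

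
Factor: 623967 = 3^1*23^1*9043^1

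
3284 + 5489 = 8773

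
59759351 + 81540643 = 141299994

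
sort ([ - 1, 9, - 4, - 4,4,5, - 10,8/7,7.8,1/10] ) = [ - 10, - 4, - 4, - 1, 1/10,8/7,4,5,7.8, 9] 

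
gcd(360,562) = 2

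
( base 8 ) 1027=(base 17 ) 1E8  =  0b1000010111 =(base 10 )535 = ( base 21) 14a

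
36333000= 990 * 36700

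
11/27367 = 11/27367 = 0.00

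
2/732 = 1/366 = 0.00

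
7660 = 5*1532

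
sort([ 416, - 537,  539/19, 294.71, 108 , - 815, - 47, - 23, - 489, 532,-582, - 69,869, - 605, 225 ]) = [ - 815, - 605,  -  582, - 537, - 489, -69, - 47, - 23, 539/19, 108, 225,  294.71, 416, 532, 869]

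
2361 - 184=2177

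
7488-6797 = 691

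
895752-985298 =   -  89546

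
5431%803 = 613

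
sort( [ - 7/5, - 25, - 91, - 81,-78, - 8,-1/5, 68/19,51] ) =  [-91, - 81,-78, - 25,  -  8, - 7/5, - 1/5,  68/19,51 ] 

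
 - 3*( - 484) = 1452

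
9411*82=771702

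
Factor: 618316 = 2^2*154579^1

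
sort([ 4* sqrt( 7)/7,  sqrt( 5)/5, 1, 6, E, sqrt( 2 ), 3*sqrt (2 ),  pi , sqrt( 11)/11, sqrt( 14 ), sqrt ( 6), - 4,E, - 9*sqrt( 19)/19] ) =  [-4, - 9*sqrt( 19)/19, sqrt(11) /11, sqrt( 5)/5, 1,sqrt( 2 ),4*sqrt(7)/7,sqrt(  6 ),  E, E,pi,sqrt(14), 3*sqrt(2), 6]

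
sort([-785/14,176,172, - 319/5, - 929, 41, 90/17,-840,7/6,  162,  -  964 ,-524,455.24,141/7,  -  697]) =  [ - 964, - 929,-840, - 697,-524, - 319/5, - 785/14,7/6,90/17,141/7, 41,162,  172, 176,455.24]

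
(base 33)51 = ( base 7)325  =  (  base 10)166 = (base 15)b1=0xa6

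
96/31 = 96/31  =  3.10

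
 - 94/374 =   -  1 + 140/187 = - 0.25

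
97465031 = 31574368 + 65890663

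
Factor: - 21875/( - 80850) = 2^(-1) *3^( - 1)*5^3*7^( - 1)*11^( - 1) = 125/462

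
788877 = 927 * 851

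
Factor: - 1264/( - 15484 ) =4/49  =  2^2 * 7^( - 2) 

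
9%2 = 1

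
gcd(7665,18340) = 35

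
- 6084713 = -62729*97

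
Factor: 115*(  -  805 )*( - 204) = 18885300 = 2^2*3^1*5^2 * 7^1*17^1*23^2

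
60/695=12/139  =  0.09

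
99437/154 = 99437/154 = 645.69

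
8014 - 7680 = 334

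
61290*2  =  122580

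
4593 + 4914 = 9507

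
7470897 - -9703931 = 17174828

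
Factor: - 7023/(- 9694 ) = 2^( - 1 ) *3^1 * 37^( - 1)*131^(- 1)*2341^1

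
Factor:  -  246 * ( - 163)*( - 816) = - 32719968 = - 2^5 * 3^2*17^1 * 41^1 * 163^1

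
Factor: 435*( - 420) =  - 2^2*3^2* 5^2*7^1*29^1 = - 182700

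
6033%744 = 81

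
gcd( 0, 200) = 200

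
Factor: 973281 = 3^1*324427^1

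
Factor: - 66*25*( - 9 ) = 2^1*3^3*5^2*11^1  =  14850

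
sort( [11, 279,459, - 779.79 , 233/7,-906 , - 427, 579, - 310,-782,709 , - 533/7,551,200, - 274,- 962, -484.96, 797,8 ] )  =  [-962, - 906, - 782, - 779.79, - 484.96, - 427, - 310, - 274, - 533/7,  8,11,233/7,200,279,459, 551, 579,709,797] 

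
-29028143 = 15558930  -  44587073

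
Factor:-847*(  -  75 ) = 63525=3^1*5^2*7^1*11^2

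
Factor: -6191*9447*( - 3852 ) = 225289524204 = 2^2*3^3*41^1*47^1*67^1*107^1*151^1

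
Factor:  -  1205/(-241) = 5  =  5^1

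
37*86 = 3182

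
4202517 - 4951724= - 749207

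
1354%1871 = 1354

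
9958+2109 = 12067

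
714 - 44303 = -43589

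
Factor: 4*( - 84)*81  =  -27216 =- 2^4*3^5*7^1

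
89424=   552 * 162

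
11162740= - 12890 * ( - 866 ) 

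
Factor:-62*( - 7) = 434 = 2^1*7^1*31^1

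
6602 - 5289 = 1313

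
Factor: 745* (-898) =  - 2^1*5^1*  149^1*449^1 = - 669010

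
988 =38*26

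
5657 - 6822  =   - 1165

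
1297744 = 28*46348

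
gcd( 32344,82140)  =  4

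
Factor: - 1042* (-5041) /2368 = 2^ (-5)*37^( - 1)*71^2*521^1 = 2626361/1184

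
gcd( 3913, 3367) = 91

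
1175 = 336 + 839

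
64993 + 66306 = 131299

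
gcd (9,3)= 3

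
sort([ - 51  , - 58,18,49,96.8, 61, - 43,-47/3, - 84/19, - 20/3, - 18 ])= [ - 58, - 51, - 43, - 18,-47/3, - 20/3,- 84/19, 18,49,61, 96.8]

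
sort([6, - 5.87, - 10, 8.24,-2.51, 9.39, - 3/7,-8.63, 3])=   [  -  10, - 8.63, - 5.87 , - 2.51, - 3/7, 3,6, 8.24, 9.39 ]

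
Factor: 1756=2^2*439^1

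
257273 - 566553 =-309280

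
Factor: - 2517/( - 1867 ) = 3^1*839^1*1867^(  -  1) 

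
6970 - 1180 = 5790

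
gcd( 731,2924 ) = 731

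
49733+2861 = 52594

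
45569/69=660+29/69 = 660.42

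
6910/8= 863 +3/4 = 863.75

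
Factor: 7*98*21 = 2^1*3^1*7^4 = 14406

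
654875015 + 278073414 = 932948429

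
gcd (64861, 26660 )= 1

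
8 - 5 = 3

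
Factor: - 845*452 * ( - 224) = 85554560 =2^7*5^1 * 7^1 * 13^2*113^1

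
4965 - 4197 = 768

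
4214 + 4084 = 8298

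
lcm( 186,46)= 4278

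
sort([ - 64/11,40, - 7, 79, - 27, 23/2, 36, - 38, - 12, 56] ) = [ - 38,-27, - 12,  -  7, - 64/11, 23/2,36,  40,56, 79]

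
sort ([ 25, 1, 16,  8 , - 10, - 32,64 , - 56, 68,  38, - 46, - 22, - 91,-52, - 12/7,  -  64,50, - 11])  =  [ - 91, -64, - 56,-52, - 46 ,-32, - 22, - 11, - 10, - 12/7,1,  8,  16,  25,38,  50,64,  68]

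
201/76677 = 67/25559= 0.00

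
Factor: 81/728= 2^ ( - 3 )*3^4*7^(-1 )*13^( - 1 ) 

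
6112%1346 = 728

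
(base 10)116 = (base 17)6E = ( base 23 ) 51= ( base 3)11022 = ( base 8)164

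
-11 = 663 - 674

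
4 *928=3712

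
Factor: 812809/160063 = 67^( - 1)*113^1*2389^( - 1 )*7193^1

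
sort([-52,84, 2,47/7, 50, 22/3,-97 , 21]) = [ - 97 ,- 52,  2, 47/7,  22/3, 21, 50, 84] 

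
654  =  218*3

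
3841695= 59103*65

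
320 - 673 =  - 353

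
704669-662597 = 42072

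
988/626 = 494/313 = 1.58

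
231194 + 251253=482447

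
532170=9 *59130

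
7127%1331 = 472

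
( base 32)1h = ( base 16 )31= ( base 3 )1211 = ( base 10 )49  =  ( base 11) 45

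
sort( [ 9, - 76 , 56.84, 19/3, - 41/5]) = [ - 76, - 41/5,19/3, 9 , 56.84]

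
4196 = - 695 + 4891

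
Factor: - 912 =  - 2^4*3^1*19^1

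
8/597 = 8/597 =0.01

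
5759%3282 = 2477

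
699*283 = 197817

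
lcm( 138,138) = 138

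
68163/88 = 774 + 51/88  =  774.58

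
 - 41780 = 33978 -75758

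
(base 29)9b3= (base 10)7891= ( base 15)2511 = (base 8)17323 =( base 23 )el2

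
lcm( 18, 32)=288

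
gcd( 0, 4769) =4769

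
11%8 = 3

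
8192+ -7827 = 365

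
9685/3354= 2 + 229/258 = 2.89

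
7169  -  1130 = 6039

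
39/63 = 13/21  =  0.62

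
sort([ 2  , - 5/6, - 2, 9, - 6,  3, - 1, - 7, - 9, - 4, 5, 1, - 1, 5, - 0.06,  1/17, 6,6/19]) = [ - 9, - 7, - 6,- 4 , - 2, - 1 ,-1,  -  5/6, - 0.06,1/17,6/19, 1,2, 3,  5, 5, 6,9]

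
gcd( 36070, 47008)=2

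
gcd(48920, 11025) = 5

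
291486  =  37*7878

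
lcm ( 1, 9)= 9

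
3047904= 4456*684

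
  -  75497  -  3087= -78584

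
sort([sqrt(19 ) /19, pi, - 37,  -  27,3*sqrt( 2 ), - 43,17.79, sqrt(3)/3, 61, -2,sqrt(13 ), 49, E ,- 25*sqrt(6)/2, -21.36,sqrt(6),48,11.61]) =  [ - 43,-37, - 25*sqrt(6 )/2,-27, -21.36, - 2, sqrt( 19 ) /19,sqrt ( 3) /3,sqrt( 6 ),E, pi,sqrt(13 ) , 3*sqrt(2 ),11.61, 17.79,48,49,61]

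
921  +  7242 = 8163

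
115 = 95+20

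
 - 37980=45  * ( - 844)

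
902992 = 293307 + 609685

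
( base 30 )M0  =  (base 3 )220110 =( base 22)180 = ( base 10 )660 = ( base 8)1224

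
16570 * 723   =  11980110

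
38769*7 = 271383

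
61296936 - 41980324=19316612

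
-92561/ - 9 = 92561/9 = 10284.56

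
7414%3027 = 1360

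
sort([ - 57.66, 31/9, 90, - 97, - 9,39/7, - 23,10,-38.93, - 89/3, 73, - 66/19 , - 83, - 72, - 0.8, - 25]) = [ - 97, - 83, - 72 , - 57.66, - 38.93, - 89/3, - 25, - 23, - 9,-66/19, - 0.8,31/9,39/7, 10, 73, 90]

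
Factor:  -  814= -2^1 * 11^1*37^1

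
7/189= 1/27 = 0.04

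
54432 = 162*336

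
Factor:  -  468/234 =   -  2 = -2^1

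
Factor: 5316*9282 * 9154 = 2^4*3^2*7^1*13^1*17^1*23^1*199^1*443^1 = 451686847248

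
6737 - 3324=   3413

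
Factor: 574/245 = 2^1 * 5^ (- 1)* 7^(-1) * 41^1 = 82/35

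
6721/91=73 + 6/7= 73.86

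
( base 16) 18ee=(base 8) 14356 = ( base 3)22202101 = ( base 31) 6JR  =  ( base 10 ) 6382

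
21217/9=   21217/9=2357.44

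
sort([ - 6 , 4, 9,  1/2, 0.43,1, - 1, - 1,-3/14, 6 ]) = [-6, - 1,-1, - 3/14, 0.43, 1/2,1,4, 6,9]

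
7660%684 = 136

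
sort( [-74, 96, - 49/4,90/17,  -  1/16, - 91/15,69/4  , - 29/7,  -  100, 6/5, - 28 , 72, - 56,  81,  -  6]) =[ - 100, - 74, - 56, -28, - 49/4, - 91/15,-6,-29/7 , - 1/16,6/5, 90/17 , 69/4,72,81, 96 ]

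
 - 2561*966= - 2473926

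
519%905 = 519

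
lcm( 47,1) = 47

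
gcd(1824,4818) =6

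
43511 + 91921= 135432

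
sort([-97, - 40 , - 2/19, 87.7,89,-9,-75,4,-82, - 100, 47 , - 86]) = [ - 100,  -  97,  -  86, -82, - 75 ,- 40,-9, - 2/19,  4 , 47,87.7,89 ] 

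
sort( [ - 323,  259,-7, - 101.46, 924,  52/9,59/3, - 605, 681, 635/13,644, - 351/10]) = [ - 605,-323,-101.46, - 351/10, - 7, 52/9, 59/3,  635/13, 259 , 644, 681, 924]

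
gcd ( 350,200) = 50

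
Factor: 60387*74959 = 4526549133 = 3^1*20129^1*74959^1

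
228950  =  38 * 6025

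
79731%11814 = 8847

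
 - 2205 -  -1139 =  - 1066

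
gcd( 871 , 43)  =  1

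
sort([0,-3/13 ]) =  [ - 3/13, 0]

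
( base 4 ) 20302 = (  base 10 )562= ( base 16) 232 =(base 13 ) 343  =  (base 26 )LG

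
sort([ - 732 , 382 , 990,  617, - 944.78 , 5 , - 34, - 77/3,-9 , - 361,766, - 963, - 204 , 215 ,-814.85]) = [-963, - 944.78  , - 814.85 , - 732, - 361,- 204, - 34,- 77/3, - 9, 5,215,382, 617, 766, 990 ] 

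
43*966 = 41538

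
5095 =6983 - 1888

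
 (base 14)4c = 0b1000100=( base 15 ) 48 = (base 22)32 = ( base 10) 68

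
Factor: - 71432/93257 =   -  2^3*8929^1*93257^( - 1 )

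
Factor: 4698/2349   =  2 =2^1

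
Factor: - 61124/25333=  - 2^2*7^ ( - 1) *11^( - 1)*37^1*47^( - 1)*59^1 = - 8732/3619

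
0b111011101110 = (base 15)11EC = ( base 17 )d3e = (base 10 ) 3822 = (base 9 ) 5216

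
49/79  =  49/79 = 0.62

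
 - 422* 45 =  - 18990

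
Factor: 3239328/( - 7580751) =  - 2^5 * 41^1*307^(-1)*823^1*8231^(-1) = - 1079776/2526917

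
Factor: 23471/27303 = 3^( - 1 )*7^2*19^( - 1) = 49/57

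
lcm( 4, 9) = 36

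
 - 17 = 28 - 45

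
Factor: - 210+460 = 250 = 2^1*5^3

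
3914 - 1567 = 2347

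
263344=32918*8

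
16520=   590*28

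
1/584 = 1/584= 0.00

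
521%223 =75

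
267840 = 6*44640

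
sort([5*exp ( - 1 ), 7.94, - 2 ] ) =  [ - 2 , 5*exp(-1 ),  7.94]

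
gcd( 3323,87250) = 1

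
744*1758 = 1307952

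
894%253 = 135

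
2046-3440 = -1394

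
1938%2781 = 1938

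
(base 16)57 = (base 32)2n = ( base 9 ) 106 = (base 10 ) 87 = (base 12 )73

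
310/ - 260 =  - 31/26 = - 1.19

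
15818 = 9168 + 6650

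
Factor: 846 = 2^1 * 3^2 * 47^1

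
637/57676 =637/57676 = 0.01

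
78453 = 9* 8717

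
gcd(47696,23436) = 4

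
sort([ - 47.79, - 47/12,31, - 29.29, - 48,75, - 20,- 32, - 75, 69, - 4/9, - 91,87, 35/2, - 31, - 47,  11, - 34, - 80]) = [ - 91, - 80, - 75  , - 48, - 47.79, - 47, - 34 , - 32, - 31 , - 29.29, - 20, - 47/12,  -  4/9,11,35/2, 31,69, 75,87] 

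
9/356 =9/356 = 0.03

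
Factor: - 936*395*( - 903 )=333857160 = 2^3 * 3^3*5^1 * 7^1*13^1*43^1*79^1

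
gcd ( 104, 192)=8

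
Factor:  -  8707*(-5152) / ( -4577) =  - 1950368/199= -2^5*7^1 * 199^(-1)  *8707^1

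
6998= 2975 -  - 4023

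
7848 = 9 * 872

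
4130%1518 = 1094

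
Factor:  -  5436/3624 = -3/2=- 2^(-1 ) * 3^1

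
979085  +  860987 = 1840072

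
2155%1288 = 867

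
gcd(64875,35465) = 865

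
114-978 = -864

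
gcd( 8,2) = 2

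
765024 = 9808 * 78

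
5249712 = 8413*624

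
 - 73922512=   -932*79316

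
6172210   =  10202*605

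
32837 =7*4691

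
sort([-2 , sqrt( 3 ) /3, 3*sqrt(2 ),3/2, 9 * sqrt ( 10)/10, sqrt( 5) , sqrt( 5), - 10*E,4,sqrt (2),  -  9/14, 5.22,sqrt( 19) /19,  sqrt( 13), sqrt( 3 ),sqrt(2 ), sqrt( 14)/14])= [- 10* E, - 2,  -  9/14,sqrt(19)/19, sqrt( 14)/14, sqrt( 3 )/3, sqrt( 2), sqrt (2),3/2, sqrt( 3) , sqrt ( 5),sqrt( 5), 9*sqrt(10) /10, sqrt(13), 4,3 * sqrt( 2),5.22]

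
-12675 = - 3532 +- 9143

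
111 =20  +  91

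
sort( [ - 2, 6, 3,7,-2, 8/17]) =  [ - 2,-2,8/17, 3,6,7 ]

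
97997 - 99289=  - 1292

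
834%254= 72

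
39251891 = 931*42161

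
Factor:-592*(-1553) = 2^4*37^1 * 1553^1 = 919376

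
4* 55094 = 220376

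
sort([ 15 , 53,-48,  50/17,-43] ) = [ - 48, - 43,50/17,15,53] 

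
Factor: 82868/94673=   2^2 * 17^( - 1) * 5569^( - 1 )*20717^1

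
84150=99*850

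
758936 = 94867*8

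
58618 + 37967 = 96585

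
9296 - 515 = 8781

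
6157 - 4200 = 1957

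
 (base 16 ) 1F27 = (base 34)6UJ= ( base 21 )i1g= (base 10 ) 7975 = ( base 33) 7am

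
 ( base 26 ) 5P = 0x9b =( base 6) 415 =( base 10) 155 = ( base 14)B1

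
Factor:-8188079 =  - 59^1*137^1 *1013^1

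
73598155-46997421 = 26600734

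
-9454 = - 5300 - 4154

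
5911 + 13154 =19065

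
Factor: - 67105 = -5^1 * 13421^1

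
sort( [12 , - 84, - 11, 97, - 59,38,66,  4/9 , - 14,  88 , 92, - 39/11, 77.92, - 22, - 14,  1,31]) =[ - 84,-59, - 22,-14, - 14, - 11, - 39/11,4/9, 1, 12,  31,  38,  66,77.92, 88,92, 97 ] 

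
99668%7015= 1458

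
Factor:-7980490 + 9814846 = 1834356 = 2^2*3^1* 71^1*2153^1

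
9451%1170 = 91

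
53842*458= 24659636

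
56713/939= 60 + 373/939 = 60.40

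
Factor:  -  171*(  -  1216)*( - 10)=-2079360 = - 2^7 * 3^2*5^1*19^2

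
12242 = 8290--3952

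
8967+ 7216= 16183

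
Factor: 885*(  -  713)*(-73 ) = 3^1 *5^1 * 23^1* 31^1*59^1 * 73^1= 46063365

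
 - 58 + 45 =  -  13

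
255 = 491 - 236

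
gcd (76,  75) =1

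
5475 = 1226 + 4249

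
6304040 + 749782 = 7053822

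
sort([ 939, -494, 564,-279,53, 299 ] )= [-494, - 279,53, 299  ,  564, 939 ] 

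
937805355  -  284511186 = 653294169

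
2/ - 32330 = - 1+16164/16165=-0.00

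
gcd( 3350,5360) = 670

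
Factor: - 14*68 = -2^3 * 7^1*17^1 = - 952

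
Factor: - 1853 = -17^1*109^1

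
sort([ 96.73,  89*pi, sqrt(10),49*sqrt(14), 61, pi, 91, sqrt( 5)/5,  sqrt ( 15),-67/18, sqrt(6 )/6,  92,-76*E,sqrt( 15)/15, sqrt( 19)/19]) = [ -76 * E,-67/18,sqrt( 19 ) /19,sqrt ( 15)/15,sqrt( 6)/6, sqrt ( 5)/5, pi,sqrt ( 10), sqrt(15 ),  61, 91, 92 , 96.73,49 * sqrt(14), 89*pi ] 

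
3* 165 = 495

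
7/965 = 7/965 = 0.01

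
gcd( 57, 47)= 1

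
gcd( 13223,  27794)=1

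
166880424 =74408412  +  92472012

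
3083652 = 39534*78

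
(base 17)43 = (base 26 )2j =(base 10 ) 71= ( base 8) 107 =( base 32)27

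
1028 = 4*257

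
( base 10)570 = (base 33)h9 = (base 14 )2CA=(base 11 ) 479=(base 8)1072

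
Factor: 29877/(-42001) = - 69/97 = - 3^1 * 23^1*97^( - 1)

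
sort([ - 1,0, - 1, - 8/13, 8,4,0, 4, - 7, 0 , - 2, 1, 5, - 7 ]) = [  -  7 ,  -  7,  -  2, - 1,  -  1 ,-8/13,0,0,  0, 1,4, 4, 5,  8]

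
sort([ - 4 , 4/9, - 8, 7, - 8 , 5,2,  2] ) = [ -8, - 8,- 4,4/9 , 2,  2,5,7]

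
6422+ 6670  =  13092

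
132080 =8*16510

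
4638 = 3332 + 1306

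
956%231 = 32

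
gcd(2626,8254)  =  2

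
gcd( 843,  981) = 3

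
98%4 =2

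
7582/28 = 270 + 11/14 = 270.79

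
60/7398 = 10/1233 = 0.01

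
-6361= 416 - 6777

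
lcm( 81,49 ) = 3969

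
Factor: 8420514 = 2^1*3^1 * 827^1*1697^1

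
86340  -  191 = 86149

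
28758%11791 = 5176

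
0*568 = 0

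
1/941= 1/941 = 0.00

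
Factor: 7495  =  5^1*1499^1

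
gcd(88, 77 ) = 11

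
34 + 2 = 36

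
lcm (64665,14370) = 129330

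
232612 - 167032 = 65580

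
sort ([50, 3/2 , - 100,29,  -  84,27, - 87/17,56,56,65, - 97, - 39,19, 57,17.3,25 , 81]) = [ - 100, - 97, - 84, - 39, - 87/17,3/2,17.3,19, 25,27,29 , 50,56,56,57 , 65, 81] 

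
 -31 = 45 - 76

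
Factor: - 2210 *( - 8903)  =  2^1*5^1* 13^1*17^1*29^1 * 307^1  =  19675630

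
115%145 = 115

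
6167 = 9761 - 3594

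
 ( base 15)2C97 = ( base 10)9592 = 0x2578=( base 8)22570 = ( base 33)8qm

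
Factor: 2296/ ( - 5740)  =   - 2/5=- 2^1*5^( - 1)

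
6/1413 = 2/471 = 0.00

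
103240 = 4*25810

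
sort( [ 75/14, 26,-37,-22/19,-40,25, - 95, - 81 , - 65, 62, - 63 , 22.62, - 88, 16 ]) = [ - 95,-88,-81, - 65,  -  63, - 40,-37,-22/19, 75/14,16,22.62,  25, 26,  62 ] 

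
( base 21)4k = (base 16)68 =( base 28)3k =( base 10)104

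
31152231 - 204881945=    - 173729714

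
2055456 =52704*39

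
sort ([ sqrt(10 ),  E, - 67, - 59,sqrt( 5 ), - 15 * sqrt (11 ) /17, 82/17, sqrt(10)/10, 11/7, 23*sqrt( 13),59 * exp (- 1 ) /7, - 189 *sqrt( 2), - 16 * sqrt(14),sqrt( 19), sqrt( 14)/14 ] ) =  [ - 189 * sqrt(2 ), - 67, - 16 * sqrt ( 14),- 59, - 15 * sqrt( 11)/17, sqrt( 14 )/14, sqrt(10)/10, 11/7,  sqrt( 5),  E, 59*exp( - 1 ) /7, sqrt( 10 ), sqrt( 19 ), 82/17, 23 * sqrt(13 )]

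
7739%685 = 204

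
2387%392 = 35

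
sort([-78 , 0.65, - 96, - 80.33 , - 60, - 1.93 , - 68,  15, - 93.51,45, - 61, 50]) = [ - 96, - 93.51, - 80.33, - 78 , - 68, - 61,-60 ,  -  1.93,  0.65,15, 45, 50 ] 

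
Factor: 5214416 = 2^4 *325901^1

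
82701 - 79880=2821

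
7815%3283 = 1249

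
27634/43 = 642 + 28/43= 642.65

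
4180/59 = 70 + 50/59 =70.85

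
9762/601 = 16 + 146/601 = 16.24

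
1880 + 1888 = 3768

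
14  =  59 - 45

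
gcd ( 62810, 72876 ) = 2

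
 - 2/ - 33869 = 2/33869 = 0.00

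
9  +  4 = 13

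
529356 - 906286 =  - 376930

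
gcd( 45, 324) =9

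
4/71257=4/71257  =  0.00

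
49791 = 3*16597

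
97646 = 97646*1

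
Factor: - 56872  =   - 2^3*7109^1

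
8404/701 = 8404/701 = 11.99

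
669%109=15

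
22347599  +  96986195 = 119333794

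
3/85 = 3/85 = 0.04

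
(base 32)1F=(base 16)2F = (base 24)1n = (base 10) 47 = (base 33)1e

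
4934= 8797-3863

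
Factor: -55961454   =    -  2^1 * 3^1*251^1*37159^1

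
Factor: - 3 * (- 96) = 2^5*3^2 = 288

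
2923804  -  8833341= - 5909537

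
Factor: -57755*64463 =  - 3723060565 = -5^1*7^1 * 9209^1 *11551^1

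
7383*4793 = 35386719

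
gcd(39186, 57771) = 63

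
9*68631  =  617679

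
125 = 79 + 46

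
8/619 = 8/619 = 0.01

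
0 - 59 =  - 59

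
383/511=383/511 = 0.75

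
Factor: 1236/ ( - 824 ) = -3/2=- 2^(-1)*3^1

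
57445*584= 33547880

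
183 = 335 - 152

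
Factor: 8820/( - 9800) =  - 2^(-1)* 3^2*5^( - 1) = - 9/10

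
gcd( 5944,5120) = 8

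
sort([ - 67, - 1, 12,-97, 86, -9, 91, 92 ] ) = [-97, - 67,-9,  -  1,  12, 86,91,  92]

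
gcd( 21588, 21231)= 21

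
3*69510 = 208530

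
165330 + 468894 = 634224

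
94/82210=47/41105 =0.00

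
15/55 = 3/11 =0.27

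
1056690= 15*70446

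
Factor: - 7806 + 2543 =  - 5263   =  - 19^1*277^1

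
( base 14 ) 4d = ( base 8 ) 105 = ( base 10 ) 69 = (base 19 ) 3C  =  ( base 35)1Y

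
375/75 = 5 = 5.00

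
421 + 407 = 828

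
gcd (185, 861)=1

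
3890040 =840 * 4631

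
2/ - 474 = -1+236/237 = - 0.00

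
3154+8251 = 11405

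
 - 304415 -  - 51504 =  - 252911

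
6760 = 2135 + 4625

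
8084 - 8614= - 530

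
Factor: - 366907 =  - 366907^1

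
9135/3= 3045 = 3045.00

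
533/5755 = 533/5755 = 0.09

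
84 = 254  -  170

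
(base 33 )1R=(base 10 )60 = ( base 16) 3c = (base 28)24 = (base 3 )2020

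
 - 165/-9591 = 55/3197 =0.02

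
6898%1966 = 1000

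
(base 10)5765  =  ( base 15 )1A95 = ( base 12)3405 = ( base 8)13205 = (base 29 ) 6ON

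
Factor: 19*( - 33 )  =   - 627  =  - 3^1*11^1*19^1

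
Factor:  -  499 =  - 499^1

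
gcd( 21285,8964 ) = 9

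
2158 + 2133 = 4291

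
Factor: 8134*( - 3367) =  - 2^1*7^3*13^1*37^1*83^1 = -27387178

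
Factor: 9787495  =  5^1*17^1*113^1*1019^1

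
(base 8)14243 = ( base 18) 1187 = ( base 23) BL5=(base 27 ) 8HG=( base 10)6307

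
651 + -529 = 122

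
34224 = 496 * 69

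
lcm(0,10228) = 0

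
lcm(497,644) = 45724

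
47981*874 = 41935394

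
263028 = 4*65757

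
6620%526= 308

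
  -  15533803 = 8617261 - 24151064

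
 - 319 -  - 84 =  - 235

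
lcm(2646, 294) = 2646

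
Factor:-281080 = - 2^3*5^1*7027^1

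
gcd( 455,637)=91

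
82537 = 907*91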